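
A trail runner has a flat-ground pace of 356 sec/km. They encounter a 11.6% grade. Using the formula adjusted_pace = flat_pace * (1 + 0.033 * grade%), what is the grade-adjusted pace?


Grade factor = 1 + 0.033 * 11.6 = 1.3828
Adjusted = 356 * 1.3828 = 492.28 sec/km

492.28 s/km


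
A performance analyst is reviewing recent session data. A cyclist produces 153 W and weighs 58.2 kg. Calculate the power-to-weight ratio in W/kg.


P/W = power / mass
= 153 / 58.2
= 2.629 W/kg

2.629 W/kg


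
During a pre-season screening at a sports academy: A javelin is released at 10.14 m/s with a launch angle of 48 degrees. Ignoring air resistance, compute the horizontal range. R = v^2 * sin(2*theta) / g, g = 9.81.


Launch speed squared = 102.8196
sin(2 * 48 deg) = 0.994522
Range = 102.8196 * 0.994522 / 9.81
= 10.424 m

10.424 m


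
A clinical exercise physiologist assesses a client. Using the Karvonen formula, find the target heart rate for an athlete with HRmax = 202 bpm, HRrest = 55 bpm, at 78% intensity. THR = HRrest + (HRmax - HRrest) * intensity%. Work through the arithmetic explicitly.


HRR = 202 - 55 = 147
THR = 55 + 147 * 0.78
= 55 + 114.66
= 169.66 bpm

169.66 bpm


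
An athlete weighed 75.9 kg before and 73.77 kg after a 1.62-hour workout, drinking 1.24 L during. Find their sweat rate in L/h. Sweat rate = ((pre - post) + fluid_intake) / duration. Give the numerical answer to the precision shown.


Body mass change = 2.13 kg
Total sweat loss = 2.13 + 1.24 = 3.37 L
Rate = 3.37 / 1.62 = 2.08 L/h

2.08 L/h


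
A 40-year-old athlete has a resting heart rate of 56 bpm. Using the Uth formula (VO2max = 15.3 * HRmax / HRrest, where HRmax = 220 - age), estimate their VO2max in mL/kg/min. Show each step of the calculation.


HRmax = 220 - 40 = 180 bpm
Ratio = HRmax / HRrest = 180 / 56 = 3.2143
VO2max = 15.3 * 3.2143 = 49.18 mL/kg/min

49.18 mL/kg/min


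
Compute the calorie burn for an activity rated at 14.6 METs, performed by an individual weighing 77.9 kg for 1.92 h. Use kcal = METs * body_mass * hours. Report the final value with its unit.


Product of METs and mass = 14.6 * 77.9 = 1137.34
Total kcal = 1137.34 * 1.92 = 2183.69 kcal

2183.69 kcal


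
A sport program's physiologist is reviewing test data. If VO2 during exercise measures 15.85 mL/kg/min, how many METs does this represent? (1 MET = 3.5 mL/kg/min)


METs = VO2 / 3.5 = 15.85 / 3.5 = 4.53

4.53 METs


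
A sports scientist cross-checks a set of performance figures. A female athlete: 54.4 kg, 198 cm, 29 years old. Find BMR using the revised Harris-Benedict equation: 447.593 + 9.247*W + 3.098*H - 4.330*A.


Intercept = 447.593
Weight contribution = 9.247 * 54.4 = 503.0368
Height contribution = 3.098 * 198 = 613.404
Age contribution = 4.33 * 29 = 125.57
BMR = 447.593 + 503.0368 + 613.404 - 125.57
= 1438.46 kcal/day

1438.46 kcal/day


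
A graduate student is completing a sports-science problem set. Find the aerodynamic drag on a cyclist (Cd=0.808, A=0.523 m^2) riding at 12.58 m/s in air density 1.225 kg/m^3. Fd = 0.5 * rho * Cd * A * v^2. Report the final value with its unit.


Fd = 0.5 * 1.225 * 0.808 * 0.523 * 12.58^2
= 0.5 * 1.225 * 0.808 * 0.523 * 158.2564
= 40.962 N

40.962 N


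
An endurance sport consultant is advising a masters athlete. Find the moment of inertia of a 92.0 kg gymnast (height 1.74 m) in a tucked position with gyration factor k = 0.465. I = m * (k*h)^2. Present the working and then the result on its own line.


Radius of gyration = 0.465 * 1.74 = 0.8091 m
I = 92.0 * 0.8091^2
= 92.0 * 0.654643
= 60.227 kg*m^2

60.227 kg*m^2


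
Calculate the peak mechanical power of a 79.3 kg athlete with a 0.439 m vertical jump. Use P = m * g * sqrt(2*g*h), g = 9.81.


First, sqrt(2gh) = sqrt(2 * 9.81 * 0.439)
= sqrt(8.61318) = 2.934822 m/s
Power = 79.3 * 9.81 * 2.934822 = 2283.09 W

2283.09 W


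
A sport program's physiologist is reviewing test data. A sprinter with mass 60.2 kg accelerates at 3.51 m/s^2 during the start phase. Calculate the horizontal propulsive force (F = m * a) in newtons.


F = m * a
= 60.2 * 3.51
= 211.3 N

211.3 N


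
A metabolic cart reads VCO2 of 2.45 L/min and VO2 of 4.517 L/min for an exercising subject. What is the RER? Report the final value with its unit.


RER = VCO2 / VO2 = 2.45 / 4.517 = 0.5424

0.5424


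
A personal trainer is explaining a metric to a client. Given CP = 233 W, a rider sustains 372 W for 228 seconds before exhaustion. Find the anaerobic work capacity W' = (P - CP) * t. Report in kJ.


Excess power = 372 - 233 = 139 W
Work above CP = 139 * 228 = 31692 J
W' = 31.692 kJ

31.692 kJ


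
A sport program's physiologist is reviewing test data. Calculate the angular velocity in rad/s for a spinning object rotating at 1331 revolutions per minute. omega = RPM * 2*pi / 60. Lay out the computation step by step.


omega = RPM * 2*pi / 60
= 1331 * 6.28318531 / 60
= 139.382 rad/s

139.382 rad/s


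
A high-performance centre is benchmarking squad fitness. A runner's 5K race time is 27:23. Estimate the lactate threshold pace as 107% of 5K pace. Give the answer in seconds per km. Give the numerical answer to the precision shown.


Total race time = 27*60 + 23 = 1643 seconds
5K pace = 1643 / 5 = 328.6 sec/km
LT pace = 328.6 * 1.07 = 351.6 sec/km

351.6 s/km


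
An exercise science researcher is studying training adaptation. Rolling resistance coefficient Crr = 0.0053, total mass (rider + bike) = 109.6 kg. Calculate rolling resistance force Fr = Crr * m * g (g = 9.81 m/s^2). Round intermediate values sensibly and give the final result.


Fr = Crr * m * g
= 0.0053 * 109.6 * 9.81
= 5.698 N

5.698 N


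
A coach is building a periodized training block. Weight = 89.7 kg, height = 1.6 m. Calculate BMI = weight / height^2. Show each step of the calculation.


height^2 = 1.6^2 = 2.56
BMI = 89.7 / 2.56 = 35.04 kg/m^2

35.04 kg/m^2


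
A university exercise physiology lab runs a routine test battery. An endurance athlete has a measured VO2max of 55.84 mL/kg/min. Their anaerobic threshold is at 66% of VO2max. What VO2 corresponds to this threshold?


Anaerobic threshold VO2 = VO2max * 66%
= 55.84 * 0.66
= 36.85 mL/kg/min

36.85 mL/kg/min


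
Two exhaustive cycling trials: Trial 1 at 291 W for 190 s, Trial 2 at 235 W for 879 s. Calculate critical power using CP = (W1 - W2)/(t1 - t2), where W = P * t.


W1 = 291 * 190 = 55290 J
W2 = 235 * 879 = 206565 J
CP = (55290 - 206565) / (190 - 879)
= -151275 / -689
= 219.56 W

219.56 W


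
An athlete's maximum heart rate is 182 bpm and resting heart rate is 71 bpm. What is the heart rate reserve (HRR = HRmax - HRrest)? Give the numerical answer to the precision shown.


HRR = HRmax - HRrest
= 182 - 71
= 111 bpm

111 bpm


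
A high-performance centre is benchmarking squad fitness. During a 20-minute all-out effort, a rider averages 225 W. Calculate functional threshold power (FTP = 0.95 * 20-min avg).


FTP = 0.95 * 225
= 213.75 W

213.75 W


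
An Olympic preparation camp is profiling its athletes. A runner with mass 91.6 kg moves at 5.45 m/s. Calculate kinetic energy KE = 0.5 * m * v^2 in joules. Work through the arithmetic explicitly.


v^2 = 5.45^2 = 29.7025
KE = 0.5 * 91.6 * 29.7025
= 1360.37 J

1360.37 J


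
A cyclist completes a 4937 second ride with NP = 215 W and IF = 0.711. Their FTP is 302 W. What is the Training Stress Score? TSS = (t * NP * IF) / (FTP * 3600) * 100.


t * NP * IF = 4937 * 215 * 0.711 = 754694.505
FTP * 3600 = 1087200
TSS = (754694.505 / 1087200) * 100 = 69.42

69.42 TSS


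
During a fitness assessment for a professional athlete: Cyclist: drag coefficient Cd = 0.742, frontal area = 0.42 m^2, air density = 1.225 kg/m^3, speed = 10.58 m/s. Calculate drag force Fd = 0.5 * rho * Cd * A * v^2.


v^2 = 10.58^2 = 111.9364
Fd = 0.5 * 1.225 * 0.742 * 0.42 * 111.9364
= 21.366 N

21.366 N


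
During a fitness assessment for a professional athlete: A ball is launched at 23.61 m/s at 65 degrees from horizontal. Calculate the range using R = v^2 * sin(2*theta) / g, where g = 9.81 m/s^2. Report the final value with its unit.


sin(2 * 65) = sin(130) = 0.766044
v^2 = 23.61^2 = 557.4321
R = 557.4321 * 0.766044 / 9.81
= 43.529 m

43.529 m


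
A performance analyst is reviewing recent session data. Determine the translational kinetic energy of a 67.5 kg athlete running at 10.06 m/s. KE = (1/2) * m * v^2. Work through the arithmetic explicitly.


KE = 0.5 * m * v^2
= 0.5 * 67.5 * 10.06^2
= 0.5 * 67.5 * 101.2036
= 3415.62 J

3415.62 J


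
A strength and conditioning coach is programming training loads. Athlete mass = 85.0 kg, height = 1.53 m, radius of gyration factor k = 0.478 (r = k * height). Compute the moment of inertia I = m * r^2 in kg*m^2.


r = k * height = 0.478 * 1.53 = 0.73134 m
r^2 = 0.73134^2 = 0.534858
I = 85.0 * 0.534858 = 45.463 kg*m^2

45.463 kg*m^2


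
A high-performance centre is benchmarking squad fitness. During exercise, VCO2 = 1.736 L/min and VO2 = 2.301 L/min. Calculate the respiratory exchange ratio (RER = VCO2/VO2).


RER = VCO2 / VO2
= 1.736 / 2.301
= 0.7545

0.7545


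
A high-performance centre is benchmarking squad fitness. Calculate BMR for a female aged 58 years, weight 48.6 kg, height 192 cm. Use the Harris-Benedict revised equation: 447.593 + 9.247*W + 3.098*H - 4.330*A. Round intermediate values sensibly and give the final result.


Substituting values:
W term = 9.247 * 48.6 = 449.4042
H term = 3.098 * 192 = 594.816
A term = 4.330 * 58 = 251.14
BMR = 1240.67 kcal/day

1240.67 kcal/day


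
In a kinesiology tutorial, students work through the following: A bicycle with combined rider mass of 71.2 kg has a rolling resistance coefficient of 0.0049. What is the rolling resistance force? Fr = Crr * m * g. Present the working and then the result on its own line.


Fr = 0.0049 * 71.2 * 9.81
= 0.34888 * 9.81
= 3.423 N

3.423 N


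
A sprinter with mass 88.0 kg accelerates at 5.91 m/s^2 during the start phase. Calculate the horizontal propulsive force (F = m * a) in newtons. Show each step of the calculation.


F = m * a
= 88.0 * 5.91
= 520.08 N

520.08 N


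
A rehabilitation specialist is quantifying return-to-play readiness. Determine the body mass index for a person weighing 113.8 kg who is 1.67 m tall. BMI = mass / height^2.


BMI = mass / height^2
= 113.8 / 1.67^2
= 113.8 / 2.7889
= 40.8 kg/m^2

40.8 kg/m^2


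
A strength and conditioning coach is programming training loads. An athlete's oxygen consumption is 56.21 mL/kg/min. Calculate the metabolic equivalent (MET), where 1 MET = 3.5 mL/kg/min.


MET = VO2 / 3.5
= 56.21 / 3.5
= 16.06 METs

16.06 METs


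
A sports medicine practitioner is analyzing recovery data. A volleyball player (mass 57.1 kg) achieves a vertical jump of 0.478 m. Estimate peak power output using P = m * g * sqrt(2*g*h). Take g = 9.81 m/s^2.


2 * g * h = 2 * 9.81 * 0.478 = 9.37836
sqrt(9.37836) = 3.062411 m/s
P = 57.1 * 9.81 * 3.062411 = 1715.41 W

1715.41 W


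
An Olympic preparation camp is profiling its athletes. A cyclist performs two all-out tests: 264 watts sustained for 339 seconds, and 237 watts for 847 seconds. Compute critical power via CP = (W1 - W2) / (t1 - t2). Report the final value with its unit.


W1 = P1 * t1 = 264 * 339 = 89496 J
W2 = P2 * t2 = 237 * 847 = 200739 J
CP = (89496 - 200739) / (339 - 847)
= 218.98 W

218.98 W


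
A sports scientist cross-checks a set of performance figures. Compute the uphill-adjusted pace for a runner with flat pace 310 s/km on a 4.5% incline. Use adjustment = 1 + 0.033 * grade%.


Adjustment factor = 1 + 0.033 * 4.5 = 1.1485
Grade-adjusted pace = 310 * 1.1485 = 356.04 s/km

356.04 s/km


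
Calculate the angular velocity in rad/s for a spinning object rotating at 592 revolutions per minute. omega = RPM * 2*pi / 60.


omega = RPM * 2*pi / 60
= 592 * 6.28318531 / 60
= 61.994 rad/s

61.994 rad/s


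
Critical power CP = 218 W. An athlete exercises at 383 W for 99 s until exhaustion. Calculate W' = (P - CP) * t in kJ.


P - CP = 383 - 218 = 165 W
W' = 165 * 99 = 16335 J
= 16335 / 1000 = 16.335 kJ

16.335 kJ


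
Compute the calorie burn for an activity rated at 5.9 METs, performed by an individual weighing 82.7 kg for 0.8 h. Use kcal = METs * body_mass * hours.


Product of METs and mass = 5.9 * 82.7 = 487.93
Total kcal = 487.93 * 0.8 = 390.34 kcal

390.34 kcal


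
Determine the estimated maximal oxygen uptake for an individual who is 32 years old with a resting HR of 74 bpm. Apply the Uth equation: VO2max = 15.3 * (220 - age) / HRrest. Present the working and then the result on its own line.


HRmax = 220 - 32 = 188
VO2max = 15.3 * (188 / 74)
= 15.3 * 2.5405
= 38.87 mL/kg/min

38.87 mL/kg/min


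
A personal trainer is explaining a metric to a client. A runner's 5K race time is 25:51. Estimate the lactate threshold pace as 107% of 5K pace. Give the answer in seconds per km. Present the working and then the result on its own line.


Total race time = 25*60 + 51 = 1551 seconds
5K pace = 1551 / 5 = 310.2 sec/km
LT pace = 310.2 * 1.07 = 331.91 sec/km

331.91 s/km


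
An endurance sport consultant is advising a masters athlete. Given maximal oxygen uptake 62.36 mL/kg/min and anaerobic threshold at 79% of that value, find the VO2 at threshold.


Percentage as decimal = 0.79
VO2 at AT = 62.36 * 0.79 = 49.26 mL/kg/min

49.26 mL/kg/min


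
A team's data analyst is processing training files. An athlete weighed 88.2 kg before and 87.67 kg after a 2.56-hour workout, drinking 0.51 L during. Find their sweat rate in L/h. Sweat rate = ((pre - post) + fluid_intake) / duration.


Body mass change = 0.53 kg
Total sweat loss = 0.53 + 0.51 = 1.04 L
Rate = 1.04 / 2.56 = 0.406 L/h

0.406 L/h


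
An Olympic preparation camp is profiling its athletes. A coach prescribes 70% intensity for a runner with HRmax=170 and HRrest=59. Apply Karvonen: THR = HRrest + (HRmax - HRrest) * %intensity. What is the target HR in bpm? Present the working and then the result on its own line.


Heart rate reserve = 170 - 59 = 111
Intensity fraction = 70 / 100 = 0.7
THR = 59 + 111 * 0.7 = 136.7 bpm

136.7 bpm


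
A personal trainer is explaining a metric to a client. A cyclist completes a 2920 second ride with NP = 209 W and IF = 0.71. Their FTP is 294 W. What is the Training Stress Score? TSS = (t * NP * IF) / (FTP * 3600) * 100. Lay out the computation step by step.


t * NP * IF = 2920 * 209 * 0.71 = 433298.8
FTP * 3600 = 1058400
TSS = (433298.8 / 1058400) * 100 = 40.94

40.94 TSS


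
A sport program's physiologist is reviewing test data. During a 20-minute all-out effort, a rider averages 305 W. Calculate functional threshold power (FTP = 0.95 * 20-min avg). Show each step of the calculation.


FTP = 0.95 * 305
= 289.75 W

289.75 W


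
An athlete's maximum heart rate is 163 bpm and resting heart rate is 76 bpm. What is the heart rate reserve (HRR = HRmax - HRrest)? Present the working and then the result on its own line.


HRR = HRmax - HRrest
= 163 - 76
= 87 bpm

87 bpm


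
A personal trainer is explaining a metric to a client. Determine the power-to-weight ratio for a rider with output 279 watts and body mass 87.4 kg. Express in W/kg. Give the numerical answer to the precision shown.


P/W = 279 / 87.4 = 3.192 W/kg

3.192 W/kg


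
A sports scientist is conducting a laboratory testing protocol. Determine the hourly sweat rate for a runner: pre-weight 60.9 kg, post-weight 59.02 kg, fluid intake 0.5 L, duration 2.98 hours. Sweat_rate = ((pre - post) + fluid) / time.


Mass lost = 60.9 - 59.02 = 1.88 kg
Add fluid consumed: 1.88 + 0.5 = 2.38 L total sweat
Sweat rate = 2.38 / 2.98 = 0.799 L/h

0.799 L/h


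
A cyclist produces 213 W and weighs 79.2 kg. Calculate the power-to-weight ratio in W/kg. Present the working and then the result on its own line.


P/W = power / mass
= 213 / 79.2
= 2.689 W/kg

2.689 W/kg


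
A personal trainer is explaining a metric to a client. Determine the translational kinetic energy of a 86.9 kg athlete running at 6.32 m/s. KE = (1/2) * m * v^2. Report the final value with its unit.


KE = 0.5 * m * v^2
= 0.5 * 86.9 * 6.32^2
= 0.5 * 86.9 * 39.9424
= 1735.5 J

1735.5 J


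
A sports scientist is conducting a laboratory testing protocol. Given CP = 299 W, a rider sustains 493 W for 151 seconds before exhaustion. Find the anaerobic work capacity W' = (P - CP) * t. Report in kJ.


Excess power = 493 - 299 = 194 W
Work above CP = 194 * 151 = 29294 J
W' = 29.294 kJ

29.294 kJ


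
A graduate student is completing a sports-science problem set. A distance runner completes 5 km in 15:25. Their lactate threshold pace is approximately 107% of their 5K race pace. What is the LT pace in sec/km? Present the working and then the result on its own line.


Convert to seconds: 15 min 25 s = 925 s
Pace per km = 925 / 5 = 185.0 s/km
LT pace = 185.0 * 1.07 = 197.95 s/km

197.95 s/km


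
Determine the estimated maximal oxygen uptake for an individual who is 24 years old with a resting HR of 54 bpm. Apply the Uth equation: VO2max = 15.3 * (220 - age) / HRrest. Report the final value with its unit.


HRmax = 220 - 24 = 196
VO2max = 15.3 * (196 / 54)
= 15.3 * 3.6296
= 55.53 mL/kg/min

55.53 mL/kg/min


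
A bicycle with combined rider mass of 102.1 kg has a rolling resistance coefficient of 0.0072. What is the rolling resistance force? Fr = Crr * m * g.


Fr = 0.0072 * 102.1 * 9.81
= 0.73512 * 9.81
= 7.212 N

7.212 N


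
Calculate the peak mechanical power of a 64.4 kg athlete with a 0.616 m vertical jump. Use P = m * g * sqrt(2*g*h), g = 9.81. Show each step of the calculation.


First, sqrt(2gh) = sqrt(2 * 9.81 * 0.616)
= sqrt(12.08592) = 3.476481 m/s
Power = 64.4 * 9.81 * 3.476481 = 2196.32 W

2196.32 W


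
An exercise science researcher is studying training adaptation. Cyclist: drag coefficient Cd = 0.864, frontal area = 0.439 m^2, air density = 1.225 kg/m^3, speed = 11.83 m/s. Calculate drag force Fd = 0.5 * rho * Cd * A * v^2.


v^2 = 11.83^2 = 139.9489
Fd = 0.5 * 1.225 * 0.864 * 0.439 * 139.9489
= 32.513 N

32.513 N


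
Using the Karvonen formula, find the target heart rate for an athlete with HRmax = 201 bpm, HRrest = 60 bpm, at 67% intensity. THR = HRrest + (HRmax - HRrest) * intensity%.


HRR = 201 - 60 = 141
THR = 60 + 141 * 0.67
= 60 + 94.47
= 154.47 bpm

154.47 bpm


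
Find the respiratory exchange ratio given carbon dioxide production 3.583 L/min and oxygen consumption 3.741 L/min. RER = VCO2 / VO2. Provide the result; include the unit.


VCO2 = 3.583 L/min
VO2 = 3.741 L/min
RER = 3.583 / 3.741 = 0.9578

0.9578


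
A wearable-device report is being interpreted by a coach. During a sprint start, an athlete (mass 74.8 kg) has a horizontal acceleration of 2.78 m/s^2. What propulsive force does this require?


Propulsive force = mass * acceleration
= 74.8 kg * 2.78 m/s^2
= 207.94 N

207.94 N


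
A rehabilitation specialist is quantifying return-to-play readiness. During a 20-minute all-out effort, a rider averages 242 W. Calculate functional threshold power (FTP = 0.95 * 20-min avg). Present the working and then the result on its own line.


FTP = 0.95 * 242
= 229.9 W

229.9 W


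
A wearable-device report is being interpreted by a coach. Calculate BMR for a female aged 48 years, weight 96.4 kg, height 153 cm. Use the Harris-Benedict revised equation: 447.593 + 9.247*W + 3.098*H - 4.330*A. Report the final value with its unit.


Substituting values:
W term = 9.247 * 96.4 = 891.4108
H term = 3.098 * 153 = 473.994
A term = 4.330 * 48 = 207.84
BMR = 1605.16 kcal/day

1605.16 kcal/day


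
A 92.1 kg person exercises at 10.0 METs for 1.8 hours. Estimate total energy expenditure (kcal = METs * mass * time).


Energy = METs * mass(kg) * time(h)
= 10.0 * 92.1 * 1.8
= 1657.8 kcal

1657.8 kcal


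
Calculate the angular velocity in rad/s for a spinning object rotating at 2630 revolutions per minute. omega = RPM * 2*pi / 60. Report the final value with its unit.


omega = RPM * 2*pi / 60
= 2630 * 6.28318531 / 60
= 275.413 rad/s

275.413 rad/s


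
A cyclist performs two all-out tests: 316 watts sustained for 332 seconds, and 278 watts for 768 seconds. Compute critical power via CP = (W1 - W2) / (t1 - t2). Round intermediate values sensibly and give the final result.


W1 = P1 * t1 = 316 * 332 = 104912 J
W2 = P2 * t2 = 278 * 768 = 213504 J
CP = (104912 - 213504) / (332 - 768)
= 249.06 W

249.06 W


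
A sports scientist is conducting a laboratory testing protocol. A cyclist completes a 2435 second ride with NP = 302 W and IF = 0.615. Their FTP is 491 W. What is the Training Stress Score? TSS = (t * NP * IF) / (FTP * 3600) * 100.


t * NP * IF = 2435 * 302 * 0.615 = 452252.55
FTP * 3600 = 1767600
TSS = (452252.55 / 1767600) * 100 = 25.59

25.59 TSS


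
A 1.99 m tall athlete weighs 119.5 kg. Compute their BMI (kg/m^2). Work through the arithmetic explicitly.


height^2 = 3.9601 m^2
BMI = 119.5 / 3.9601 = 30.18 kg/m^2

30.18 kg/m^2


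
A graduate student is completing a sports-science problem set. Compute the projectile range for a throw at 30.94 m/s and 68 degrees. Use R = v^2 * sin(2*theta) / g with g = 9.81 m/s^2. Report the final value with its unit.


Two times the angle = 136 degrees
sin(136) = 0.694658
R = 957.2836 * 0.694658 / 9.81 = 67.786 m

67.786 m


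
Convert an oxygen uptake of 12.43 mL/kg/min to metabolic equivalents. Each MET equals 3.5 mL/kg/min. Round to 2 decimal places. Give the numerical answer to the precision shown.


One MET = 3.5 mL/kg/min
Number of METs = 12.43 / 3.5
= 3.55 METs

3.55 METs


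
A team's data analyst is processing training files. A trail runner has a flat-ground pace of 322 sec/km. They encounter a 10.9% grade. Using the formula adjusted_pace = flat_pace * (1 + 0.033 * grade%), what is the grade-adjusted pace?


Grade factor = 1 + 0.033 * 10.9 = 1.3597
Adjusted = 322 * 1.3597 = 437.82 sec/km

437.82 s/km


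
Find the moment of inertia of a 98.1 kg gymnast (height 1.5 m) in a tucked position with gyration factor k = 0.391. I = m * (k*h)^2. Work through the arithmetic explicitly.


Radius of gyration = 0.391 * 1.5 = 0.5865 m
I = 98.1 * 0.5865^2
= 98.1 * 0.343982
= 33.745 kg*m^2

33.745 kg*m^2


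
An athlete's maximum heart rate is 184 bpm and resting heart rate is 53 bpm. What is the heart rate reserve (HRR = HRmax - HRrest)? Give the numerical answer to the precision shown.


HRR = HRmax - HRrest
= 184 - 53
= 131 bpm

131 bpm


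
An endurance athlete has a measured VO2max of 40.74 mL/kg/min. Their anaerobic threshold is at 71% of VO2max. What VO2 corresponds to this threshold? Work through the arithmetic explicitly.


Anaerobic threshold VO2 = VO2max * 71%
= 40.74 * 0.71
= 28.93 mL/kg/min

28.93 mL/kg/min


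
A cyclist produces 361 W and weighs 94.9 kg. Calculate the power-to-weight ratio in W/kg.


P/W = power / mass
= 361 / 94.9
= 3.804 W/kg

3.804 W/kg


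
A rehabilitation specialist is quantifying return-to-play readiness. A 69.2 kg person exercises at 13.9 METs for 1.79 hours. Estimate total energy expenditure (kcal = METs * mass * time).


Energy = METs * mass(kg) * time(h)
= 13.9 * 69.2 * 1.79
= 1721.77 kcal

1721.77 kcal


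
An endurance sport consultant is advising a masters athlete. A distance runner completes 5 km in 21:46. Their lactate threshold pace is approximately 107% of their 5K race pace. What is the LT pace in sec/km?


Convert to seconds: 21 min 46 s = 1306 s
Pace per km = 1306 / 5 = 261.2 s/km
LT pace = 261.2 * 1.07 = 279.48 s/km

279.48 s/km


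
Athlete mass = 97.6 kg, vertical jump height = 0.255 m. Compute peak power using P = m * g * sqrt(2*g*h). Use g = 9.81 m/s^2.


sqrt(2 * 9.81 * 0.255) = sqrt(5.0031) = 2.236761 m/s
P = 97.6 * 9.81 * 2.236761
= 2141.6 W

2141.6 W


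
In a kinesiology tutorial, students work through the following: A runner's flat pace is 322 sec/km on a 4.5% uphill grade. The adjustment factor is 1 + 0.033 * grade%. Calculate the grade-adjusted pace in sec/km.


Factor = 1 + 0.033 * 4.5 = 1.1485
Adjusted pace = 322 * 1.1485
= 369.82 sec/km

369.82 s/km


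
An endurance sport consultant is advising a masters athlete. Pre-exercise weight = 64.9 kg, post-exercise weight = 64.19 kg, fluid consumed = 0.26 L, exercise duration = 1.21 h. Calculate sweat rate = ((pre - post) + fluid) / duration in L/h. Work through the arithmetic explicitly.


Weight loss = 64.9 - 64.19 = 0.71 kg (approx L)
Total sweat = 0.71 + 0.26 = 0.97 L
Sweat rate = 0.97 / 1.21 = 0.802 L/h

0.802 L/h


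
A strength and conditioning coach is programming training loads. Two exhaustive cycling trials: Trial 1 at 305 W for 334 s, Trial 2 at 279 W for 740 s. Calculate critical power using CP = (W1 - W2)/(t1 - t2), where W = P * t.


W1 = 305 * 334 = 101870 J
W2 = 279 * 740 = 206460 J
CP = (101870 - 206460) / (334 - 740)
= -104590 / -406
= 257.61 W

257.61 W


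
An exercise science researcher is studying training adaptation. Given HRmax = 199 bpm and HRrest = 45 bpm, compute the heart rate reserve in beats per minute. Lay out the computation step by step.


Heart rate reserve = maximum HR minus resting HR
HRR = 199 - 45 = 154 bpm

154 bpm


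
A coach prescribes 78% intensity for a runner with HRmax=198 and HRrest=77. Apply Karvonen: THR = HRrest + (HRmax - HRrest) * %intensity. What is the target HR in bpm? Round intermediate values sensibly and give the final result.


Heart rate reserve = 198 - 77 = 121
Intensity fraction = 78 / 100 = 0.78
THR = 77 + 121 * 0.78 = 171.38 bpm

171.38 bpm


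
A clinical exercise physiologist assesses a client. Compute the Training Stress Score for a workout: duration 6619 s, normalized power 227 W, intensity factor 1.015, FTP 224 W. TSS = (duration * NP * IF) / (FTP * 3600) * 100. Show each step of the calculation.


Product = 6619 * 227 * 1.015 = 1525050.695
Base = 224 * 3600 = 806400
TSS = 1525050.695 / 806400 * 100 = 189.12

189.12 TSS


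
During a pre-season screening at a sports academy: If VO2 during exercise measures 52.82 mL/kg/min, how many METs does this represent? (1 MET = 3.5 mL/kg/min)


METs = VO2 / 3.5 = 52.82 / 3.5 = 15.09

15.09 METs


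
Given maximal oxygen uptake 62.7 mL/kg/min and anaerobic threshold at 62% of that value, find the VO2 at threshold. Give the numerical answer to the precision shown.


Percentage as decimal = 0.62
VO2 at AT = 62.7 * 0.62 = 38.87 mL/kg/min

38.87 mL/kg/min


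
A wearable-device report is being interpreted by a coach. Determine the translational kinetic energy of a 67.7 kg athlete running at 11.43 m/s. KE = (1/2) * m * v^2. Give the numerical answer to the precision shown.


KE = 0.5 * m * v^2
= 0.5 * 67.7 * 11.43^2
= 0.5 * 67.7 * 130.6449
= 4422.33 J

4422.33 J


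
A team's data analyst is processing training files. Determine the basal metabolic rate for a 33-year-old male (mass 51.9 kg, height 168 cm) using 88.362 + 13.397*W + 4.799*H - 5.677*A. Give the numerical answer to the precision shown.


BMR = 88.362 + 13.397*51.9 + 4.799*168 - 5.677*33
= 1402.56 kcal/day

1402.56 kcal/day


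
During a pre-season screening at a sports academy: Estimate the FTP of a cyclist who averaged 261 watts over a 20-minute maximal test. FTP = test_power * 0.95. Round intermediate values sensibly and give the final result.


FTP = 261 * 0.95 = 247.95 W

247.95 W


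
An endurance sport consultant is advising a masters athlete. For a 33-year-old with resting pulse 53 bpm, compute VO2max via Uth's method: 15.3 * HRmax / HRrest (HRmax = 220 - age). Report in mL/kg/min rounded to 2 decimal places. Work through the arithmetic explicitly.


Step 1: HRmax = 220 - 33 = 187 bpm
Step 2: Ratio = 187 / 53 = 3.5283
Step 3: VO2max = 15.3 * 3.5283 = 53.98 mL/kg/min

53.98 mL/kg/min


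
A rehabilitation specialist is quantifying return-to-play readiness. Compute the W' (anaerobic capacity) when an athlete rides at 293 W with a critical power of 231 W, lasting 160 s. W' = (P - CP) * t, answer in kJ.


Above-CP power = 62 W
Duration = 160 s
W' = 62 * 160 = 9920 J
Convert: 9920 / 1000 = 9.92 kJ

9.92 kJ


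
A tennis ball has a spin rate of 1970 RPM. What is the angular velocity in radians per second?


Convert RPM to rad/s: multiply by 2*pi and divide by 60
omega = 1970 * 2 * pi / 60
= 206.298 rad/s

206.298 rad/s


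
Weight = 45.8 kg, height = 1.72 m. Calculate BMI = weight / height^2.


height^2 = 1.72^2 = 2.9584
BMI = 45.8 / 2.9584 = 15.48 kg/m^2

15.48 kg/m^2


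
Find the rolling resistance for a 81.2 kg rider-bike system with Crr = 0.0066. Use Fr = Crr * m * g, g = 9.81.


m * g = 81.2 * 9.81 = 796.572 N
Fr = 0.0066 * 796.572 = 5.257 N

5.257 N


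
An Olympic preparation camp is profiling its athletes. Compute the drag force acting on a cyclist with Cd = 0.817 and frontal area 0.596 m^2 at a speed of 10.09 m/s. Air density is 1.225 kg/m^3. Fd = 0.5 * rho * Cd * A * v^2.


Step 1: v^2 = 101.8081
Step 2: Fd = 0.5 * 1.225 * 0.817 * 0.596 * 101.8081
= 30.364 N

30.364 N


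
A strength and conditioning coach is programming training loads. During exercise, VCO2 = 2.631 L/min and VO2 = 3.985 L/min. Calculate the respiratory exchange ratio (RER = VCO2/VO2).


RER = VCO2 / VO2
= 2.631 / 3.985
= 0.6602

0.6602


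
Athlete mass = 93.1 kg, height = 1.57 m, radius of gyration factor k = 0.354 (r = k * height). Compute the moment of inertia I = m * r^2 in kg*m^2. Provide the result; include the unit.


r = k * height = 0.354 * 1.57 = 0.55578 m
r^2 = 0.55578^2 = 0.308891
I = 93.1 * 0.308891 = 28.758 kg*m^2

28.758 kg*m^2


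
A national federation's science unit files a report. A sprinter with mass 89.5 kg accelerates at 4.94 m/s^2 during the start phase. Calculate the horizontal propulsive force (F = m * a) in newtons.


F = m * a
= 89.5 * 4.94
= 442.13 N

442.13 N


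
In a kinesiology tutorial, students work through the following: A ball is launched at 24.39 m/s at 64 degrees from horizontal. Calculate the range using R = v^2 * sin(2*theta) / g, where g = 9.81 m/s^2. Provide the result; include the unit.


sin(2 * 64) = sin(128) = 0.788011
v^2 = 24.39^2 = 594.8721
R = 594.8721 * 0.788011 / 9.81
= 47.784 m

47.784 m


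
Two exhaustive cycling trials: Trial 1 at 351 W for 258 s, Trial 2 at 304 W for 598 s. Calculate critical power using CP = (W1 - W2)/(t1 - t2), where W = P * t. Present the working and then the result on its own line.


W1 = 351 * 258 = 90558 J
W2 = 304 * 598 = 181792 J
CP = (90558 - 181792) / (258 - 598)
= -91234 / -340
= 268.34 W

268.34 W


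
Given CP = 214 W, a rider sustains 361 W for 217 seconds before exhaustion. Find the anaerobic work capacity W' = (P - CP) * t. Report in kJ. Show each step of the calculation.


Excess power = 361 - 214 = 147 W
Work above CP = 147 * 217 = 31899 J
W' = 31.899 kJ

31.899 kJ


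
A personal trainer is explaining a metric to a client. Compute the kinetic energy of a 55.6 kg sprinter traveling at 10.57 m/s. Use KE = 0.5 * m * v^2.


Velocity squared = 111.7249
KE = 0.5 * 55.6 * 111.7249 = 3105.95 J

3105.95 J


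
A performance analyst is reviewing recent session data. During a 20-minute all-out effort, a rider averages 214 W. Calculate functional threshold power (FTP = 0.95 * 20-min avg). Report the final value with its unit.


FTP = 0.95 * 214
= 203.3 W

203.3 W


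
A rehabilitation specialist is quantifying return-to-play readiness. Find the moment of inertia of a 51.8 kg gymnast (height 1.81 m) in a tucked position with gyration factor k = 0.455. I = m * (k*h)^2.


Radius of gyration = 0.455 * 1.81 = 0.82355 m
I = 51.8 * 0.82355^2
= 51.8 * 0.678235
= 35.133 kg*m^2

35.133 kg*m^2


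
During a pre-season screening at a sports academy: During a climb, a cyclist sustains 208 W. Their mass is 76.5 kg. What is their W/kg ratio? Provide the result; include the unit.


Power-to-weight = 208 W / 76.5 kg
= 2.719 W/kg

2.719 W/kg


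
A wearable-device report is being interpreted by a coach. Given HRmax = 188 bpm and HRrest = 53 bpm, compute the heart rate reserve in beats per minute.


Heart rate reserve = maximum HR minus resting HR
HRR = 188 - 53 = 135 bpm

135 bpm


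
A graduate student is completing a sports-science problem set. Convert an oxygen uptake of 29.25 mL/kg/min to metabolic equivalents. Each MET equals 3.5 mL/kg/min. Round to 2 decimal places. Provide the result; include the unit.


One MET = 3.5 mL/kg/min
Number of METs = 29.25 / 3.5
= 8.36 METs

8.36 METs


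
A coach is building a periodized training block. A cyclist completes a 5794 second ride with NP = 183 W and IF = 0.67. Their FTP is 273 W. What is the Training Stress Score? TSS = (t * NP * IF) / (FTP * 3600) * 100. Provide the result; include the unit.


t * NP * IF = 5794 * 183 * 0.67 = 710402.34
FTP * 3600 = 982800
TSS = (710402.34 / 982800) * 100 = 72.28

72.28 TSS


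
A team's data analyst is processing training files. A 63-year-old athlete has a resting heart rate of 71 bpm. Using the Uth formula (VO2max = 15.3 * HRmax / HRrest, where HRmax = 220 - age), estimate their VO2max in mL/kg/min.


HRmax = 220 - 63 = 157 bpm
Ratio = HRmax / HRrest = 157 / 71 = 2.2113
VO2max = 15.3 * 2.2113 = 33.83 mL/kg/min

33.83 mL/kg/min


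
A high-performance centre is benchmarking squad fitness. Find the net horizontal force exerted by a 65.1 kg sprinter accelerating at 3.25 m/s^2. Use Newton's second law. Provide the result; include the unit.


Newton's second law: F = m * a
F = 65.1 * 3.25 = 211.58 N

211.58 N


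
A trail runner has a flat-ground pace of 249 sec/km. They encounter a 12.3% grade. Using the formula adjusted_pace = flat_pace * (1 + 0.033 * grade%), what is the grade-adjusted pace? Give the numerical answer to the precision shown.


Grade factor = 1 + 0.033 * 12.3 = 1.4059
Adjusted = 249 * 1.4059 = 350.07 sec/km

350.07 s/km


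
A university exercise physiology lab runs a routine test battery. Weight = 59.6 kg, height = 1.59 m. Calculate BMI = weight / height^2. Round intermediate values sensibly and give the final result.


height^2 = 1.59^2 = 2.5281
BMI = 59.6 / 2.5281 = 23.58 kg/m^2

23.58 kg/m^2


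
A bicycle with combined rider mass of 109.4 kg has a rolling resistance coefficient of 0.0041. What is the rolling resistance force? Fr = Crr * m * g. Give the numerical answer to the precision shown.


Fr = 0.0041 * 109.4 * 9.81
= 0.44854 * 9.81
= 4.4 N

4.4 N


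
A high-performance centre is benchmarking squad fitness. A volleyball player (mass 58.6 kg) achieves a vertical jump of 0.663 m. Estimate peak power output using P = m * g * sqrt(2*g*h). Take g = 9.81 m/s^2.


2 * g * h = 2 * 9.81 * 0.663 = 13.00806
sqrt(13.00806) = 3.606669 m/s
P = 58.6 * 9.81 * 3.606669 = 2073.35 W

2073.35 W


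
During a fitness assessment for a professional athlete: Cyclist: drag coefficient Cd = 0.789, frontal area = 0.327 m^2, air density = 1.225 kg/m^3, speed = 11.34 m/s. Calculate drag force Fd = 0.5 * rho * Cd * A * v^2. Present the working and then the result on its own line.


v^2 = 11.34^2 = 128.5956
Fd = 0.5 * 1.225 * 0.789 * 0.327 * 128.5956
= 20.322 N

20.322 N


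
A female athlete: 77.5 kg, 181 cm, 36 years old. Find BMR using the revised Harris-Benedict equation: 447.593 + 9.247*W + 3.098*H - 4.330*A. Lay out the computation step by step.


Intercept = 447.593
Weight contribution = 9.247 * 77.5 = 716.6425
Height contribution = 3.098 * 181 = 560.738
Age contribution = 4.33 * 36 = 155.88
BMR = 447.593 + 716.6425 + 560.738 - 155.88
= 1569.09 kcal/day

1569.09 kcal/day


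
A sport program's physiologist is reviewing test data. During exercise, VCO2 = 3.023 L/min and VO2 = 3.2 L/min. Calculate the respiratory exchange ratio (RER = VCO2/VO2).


RER = VCO2 / VO2
= 3.023 / 3.2
= 0.9447

0.9447


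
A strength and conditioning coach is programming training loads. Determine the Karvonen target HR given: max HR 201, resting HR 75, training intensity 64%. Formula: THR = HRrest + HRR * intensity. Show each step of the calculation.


HRR = HRmax - HRrest = 201 - 75 = 126
THR = 75 + 126 * 0.64
= 155.64 bpm

155.64 bpm


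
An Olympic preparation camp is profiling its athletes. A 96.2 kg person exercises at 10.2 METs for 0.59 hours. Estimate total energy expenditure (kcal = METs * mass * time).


Energy = METs * mass(kg) * time(h)
= 10.2 * 96.2 * 0.59
= 578.93 kcal

578.93 kcal


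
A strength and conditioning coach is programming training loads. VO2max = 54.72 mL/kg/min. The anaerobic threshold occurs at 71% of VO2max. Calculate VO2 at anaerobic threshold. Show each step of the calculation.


AT fraction = 71 / 100 = 0.71
AT VO2 = 54.72 * 0.71
= 38.85 mL/kg/min

38.85 mL/kg/min


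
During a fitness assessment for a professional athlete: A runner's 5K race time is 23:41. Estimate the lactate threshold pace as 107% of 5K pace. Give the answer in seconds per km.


Total race time = 23*60 + 41 = 1421 seconds
5K pace = 1421 / 5 = 284.2 sec/km
LT pace = 284.2 * 1.07 = 304.09 sec/km

304.09 s/km


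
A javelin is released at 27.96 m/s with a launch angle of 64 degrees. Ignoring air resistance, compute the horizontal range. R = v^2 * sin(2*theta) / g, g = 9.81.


Launch speed squared = 781.7616
sin(2 * 64 deg) = 0.788011
Range = 781.7616 * 0.788011 / 9.81
= 62.797 m

62.797 m


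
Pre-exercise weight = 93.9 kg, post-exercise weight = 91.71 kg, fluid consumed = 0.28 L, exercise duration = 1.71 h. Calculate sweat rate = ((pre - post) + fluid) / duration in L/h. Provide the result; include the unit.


Weight loss = 93.9 - 91.71 = 2.19 kg (approx L)
Total sweat = 2.19 + 0.28 = 2.47 L
Sweat rate = 2.47 / 1.71 = 1.444 L/h

1.444 L/h


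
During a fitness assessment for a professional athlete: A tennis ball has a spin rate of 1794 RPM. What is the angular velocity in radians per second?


Convert RPM to rad/s: multiply by 2*pi and divide by 60
omega = 1794 * 2 * pi / 60
= 187.867 rad/s

187.867 rad/s


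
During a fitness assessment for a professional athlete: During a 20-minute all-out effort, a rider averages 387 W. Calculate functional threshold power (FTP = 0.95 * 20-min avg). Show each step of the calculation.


FTP = 0.95 * 387
= 367.65 W

367.65 W


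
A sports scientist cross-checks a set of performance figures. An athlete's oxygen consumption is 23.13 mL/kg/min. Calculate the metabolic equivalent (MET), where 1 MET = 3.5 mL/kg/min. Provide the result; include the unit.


MET = VO2 / 3.5
= 23.13 / 3.5
= 6.61 METs

6.61 METs


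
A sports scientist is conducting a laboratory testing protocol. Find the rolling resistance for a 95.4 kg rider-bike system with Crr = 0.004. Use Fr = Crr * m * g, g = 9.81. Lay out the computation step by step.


m * g = 95.4 * 9.81 = 935.874 N
Fr = 0.004 * 935.874 = 3.743 N

3.743 N


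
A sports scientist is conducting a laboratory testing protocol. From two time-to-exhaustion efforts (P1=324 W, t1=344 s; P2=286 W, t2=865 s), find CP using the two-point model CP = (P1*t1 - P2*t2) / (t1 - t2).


Work in trial 1 = 111456 J
Work in trial 2 = 247390 J
Delta work = -135934 J
Delta time = -521 s
CP = -135934 / -521 = 260.91 W

260.91 W


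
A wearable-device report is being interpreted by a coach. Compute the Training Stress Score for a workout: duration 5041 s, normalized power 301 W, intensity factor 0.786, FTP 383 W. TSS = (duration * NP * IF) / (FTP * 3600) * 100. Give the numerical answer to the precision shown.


Product = 5041 * 301 * 0.786 = 1192630.026
Base = 383 * 3600 = 1378800
TSS = 1192630.026 / 1378800 * 100 = 86.5

86.5 TSS


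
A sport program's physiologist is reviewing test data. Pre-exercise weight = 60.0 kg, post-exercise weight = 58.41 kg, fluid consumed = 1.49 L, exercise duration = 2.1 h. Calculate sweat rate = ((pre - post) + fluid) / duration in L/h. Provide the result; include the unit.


Weight loss = 60.0 - 58.41 = 1.59 kg (approx L)
Total sweat = 1.59 + 1.49 = 3.08 L
Sweat rate = 3.08 / 2.1 = 1.467 L/h

1.467 L/h
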